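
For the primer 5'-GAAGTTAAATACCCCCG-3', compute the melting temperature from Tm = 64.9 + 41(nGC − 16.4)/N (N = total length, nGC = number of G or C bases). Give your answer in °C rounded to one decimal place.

44.6°C

Base counts: A=6, T=3, G=3, C=5; G+C = 8, N = 17.
Tm = 64.9 + 41·(8 − 16.4)/17 = 64.9 + -344.40/17 = 44.6°C.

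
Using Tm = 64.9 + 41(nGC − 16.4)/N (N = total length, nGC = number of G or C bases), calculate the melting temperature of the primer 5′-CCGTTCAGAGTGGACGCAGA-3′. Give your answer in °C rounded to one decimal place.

55.9°C

Base counts: A=5, T=3, G=7, C=5; G+C = 12, N = 20.
Tm = 64.9 + 41·(12 − 16.4)/20 = 64.9 + -180.40/20 = 55.9°C.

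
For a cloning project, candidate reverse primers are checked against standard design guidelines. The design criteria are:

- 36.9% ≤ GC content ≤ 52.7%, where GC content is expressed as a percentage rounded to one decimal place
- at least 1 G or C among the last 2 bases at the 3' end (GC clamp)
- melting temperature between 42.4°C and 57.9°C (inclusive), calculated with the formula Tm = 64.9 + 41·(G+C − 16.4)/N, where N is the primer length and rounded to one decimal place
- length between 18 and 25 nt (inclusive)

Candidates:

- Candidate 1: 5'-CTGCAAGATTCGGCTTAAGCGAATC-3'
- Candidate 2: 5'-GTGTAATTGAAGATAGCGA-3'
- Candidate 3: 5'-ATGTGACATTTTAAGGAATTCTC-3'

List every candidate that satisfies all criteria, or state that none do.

Candidate 1 only.

Candidate 1 (25 nt, A=7 T=6 G=6 C=6): GC 12/25 = 48.0% ✓; 3' end TC has 1 G/C ✓; Tm = 64.9 + 41·(12 − 16.4)/25 = 57.7°C ✓; length 25 ✓ — passes.
Candidate 2 (19 nt, A=7 T=5 G=6 C=1): GC 7/19 = 36.8%, outside 36.9–52.7% ✗; 3' end GA has 1 G/C ✓; Tm = 64.9 + 41·(7 − 16.4)/19 = 44.6°C ✓; length 19 ✓ — fails.
Candidate 3 (23 nt, A=7 T=9 G=4 C=3): GC 7/23 = 30.4%, outside 36.9–52.7% ✗; 3' end TC has 1 G/C ✓; Tm = 64.9 + 41·(7 − 16.4)/23 = 48.1°C ✓; length 23 ✓ — fails.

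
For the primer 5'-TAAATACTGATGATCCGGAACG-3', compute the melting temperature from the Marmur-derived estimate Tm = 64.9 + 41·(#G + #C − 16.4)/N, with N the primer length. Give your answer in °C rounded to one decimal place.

51.1°C

Base counts: A=8, T=5, G=5, C=4; G+C = 9, N = 22.
Tm = 64.9 + 41·(9 − 16.4)/22 = 64.9 + -303.40/22 = 51.1°C.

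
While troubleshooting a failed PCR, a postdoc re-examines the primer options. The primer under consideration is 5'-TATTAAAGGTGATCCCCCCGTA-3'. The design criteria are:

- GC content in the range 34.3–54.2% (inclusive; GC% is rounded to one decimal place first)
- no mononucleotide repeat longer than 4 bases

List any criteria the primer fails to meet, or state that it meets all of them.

Fails: homopolymer run.

Base counts: A=6, T=6, G=4, C=6 (length 22).
GC content: GC 10/22 = 45.5% ✓
homopolymer run: longest run = 6, exceeds 4 ✗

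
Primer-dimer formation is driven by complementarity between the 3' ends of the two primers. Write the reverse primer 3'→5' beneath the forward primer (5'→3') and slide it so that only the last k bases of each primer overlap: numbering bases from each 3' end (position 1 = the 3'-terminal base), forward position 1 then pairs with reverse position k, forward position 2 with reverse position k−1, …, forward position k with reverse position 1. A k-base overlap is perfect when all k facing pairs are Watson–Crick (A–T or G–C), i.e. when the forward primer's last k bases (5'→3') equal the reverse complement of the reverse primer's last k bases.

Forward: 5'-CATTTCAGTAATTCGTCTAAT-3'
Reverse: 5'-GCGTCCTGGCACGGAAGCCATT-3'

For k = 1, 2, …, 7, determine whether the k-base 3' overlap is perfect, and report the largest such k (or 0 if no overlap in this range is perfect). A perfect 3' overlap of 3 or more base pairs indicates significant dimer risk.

Longest perfect overlap: 3 complementary base pairs; significant dimer risk (threshold 3).

Last 7 bases (5'→3') — forward …GTCTAAT, reverse …AGCCATT.
Reverse complement of the reverse primer's last 7 bases: AATGGCT; its first k bases are the reverse complement of the reverse primer's last k bases, so a perfect k-base overlap needs the forward primer's last k bases to equal them.
Comparing (forward last k vs required): k=1: T vs A ✗; k=2: AT vs AA ✗; k=3: AAT vs AAT ✓; k=4: TAAT vs AATG ✗; k=5: CTAAT vs AATGG ✗; k=6: TCTAAT vs AATGGC ✗; k=7: GTCTAAT vs AATGGCT ✗.
Only k = 3 is perfect, so the longest perfect 3' overlap is 3.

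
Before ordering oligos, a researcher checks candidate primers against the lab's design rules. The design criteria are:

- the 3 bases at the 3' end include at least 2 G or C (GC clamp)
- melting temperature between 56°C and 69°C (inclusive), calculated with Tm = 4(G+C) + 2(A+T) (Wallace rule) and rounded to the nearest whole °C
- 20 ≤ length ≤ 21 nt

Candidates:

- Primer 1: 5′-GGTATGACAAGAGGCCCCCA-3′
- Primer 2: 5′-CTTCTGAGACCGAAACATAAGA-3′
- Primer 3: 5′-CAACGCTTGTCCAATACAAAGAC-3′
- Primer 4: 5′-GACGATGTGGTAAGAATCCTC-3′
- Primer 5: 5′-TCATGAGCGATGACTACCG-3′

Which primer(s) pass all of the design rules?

Primer 1 (20 nt, A=6 T=2 G=6 C=6): 3' end CCA has 2 G/C ✓; Tm = 2·8 + 4·12 = 64°C ✓; length 20 ✓ — passes.
Primer 2 (22 nt, A=9 T=4 G=4 C=5): 3' end AGA has 1 G/C, need ≥2 ✗; Tm = 2·13 + 4·9 = 62°C ✓; length 22, outside 20–21 ✗ — fails.
Primer 3 (23 nt, A=9 T=4 G=3 C=7): 3' end GAC has 2 G/C ✓; Tm = 2·13 + 4·10 = 66°C ✓; length 23, outside 20–21 ✗ — fails.
Primer 4 (21 nt, A=6 T=5 G=6 C=4): 3' end CTC has 2 G/C ✓; Tm = 2·11 + 4·10 = 62°C ✓; length 21 ✓ — passes.
Primer 5 (19 nt, A=5 T=4 G=5 C=5): 3' end CCG has 3 G/C ✓; Tm = 2·9 + 4·10 = 58°C ✓; length 19, outside 20–21 ✗ — fails.

Primer 1 and Primer 4.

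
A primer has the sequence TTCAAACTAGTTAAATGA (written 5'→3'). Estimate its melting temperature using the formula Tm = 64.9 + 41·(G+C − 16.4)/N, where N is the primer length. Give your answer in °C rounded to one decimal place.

36.7°C

Base counts: A=8, T=6, G=2, C=2; G+C = 4, N = 18.
Tm = 64.9 + 41·(4 − 16.4)/18 = 64.9 + -508.40/18 = 36.7°C.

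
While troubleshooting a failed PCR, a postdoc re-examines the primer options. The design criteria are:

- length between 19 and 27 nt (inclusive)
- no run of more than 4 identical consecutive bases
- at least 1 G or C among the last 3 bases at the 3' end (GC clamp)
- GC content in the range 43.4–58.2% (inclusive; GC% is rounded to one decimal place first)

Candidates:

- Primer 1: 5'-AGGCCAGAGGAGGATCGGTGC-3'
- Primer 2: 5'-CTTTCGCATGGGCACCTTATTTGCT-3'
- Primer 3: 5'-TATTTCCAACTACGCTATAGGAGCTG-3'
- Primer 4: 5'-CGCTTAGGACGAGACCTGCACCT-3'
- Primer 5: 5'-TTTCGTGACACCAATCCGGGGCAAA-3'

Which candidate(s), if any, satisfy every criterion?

Primer 2 only.

Primer 1 (21 nt, A=5 T=2 G=10 C=4): length 21 ✓; longest run = 2 ✓; 3' end TGC has 2 G/C ✓; GC 14/21 = 66.7%, outside 43.4–58.2% ✗ — fails.
Primer 2 (25 nt, A=3 T=10 G=5 C=7): length 25 ✓; longest run = 3 ✓; 3' end GCT has 2 G/C ✓; GC 12/25 = 48.0% ✓ — passes.
Primer 3 (26 nt, A=7 T=8 G=5 C=6): length 26 ✓; longest run = 3 ✓; 3' end CTG has 2 G/C ✓; GC 11/26 = 42.3%, outside 43.4–58.2% ✗ — fails.
Primer 4 (23 nt, A=5 T=4 G=6 C=8): length 23 ✓; longest run = 2 ✓; 3' end CCT has 2 G/C ✓; GC 14/23 = 60.9%, outside 43.4–58.2% ✗ — fails.
Primer 5 (25 nt, A=7 T=5 G=6 C=7): length 25 ✓; longest run = 4 ✓; 3' end AAA has 0 G/C, need ≥1 ✗; GC 13/25 = 52.0% ✓ — fails.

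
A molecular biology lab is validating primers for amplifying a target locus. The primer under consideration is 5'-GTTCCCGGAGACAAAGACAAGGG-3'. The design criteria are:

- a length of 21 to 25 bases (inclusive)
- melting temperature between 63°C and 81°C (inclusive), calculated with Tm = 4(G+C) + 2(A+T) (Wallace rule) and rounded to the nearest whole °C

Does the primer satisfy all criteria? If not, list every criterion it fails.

Meets all criteria.

Base counts: A=8, T=2, G=8, C=5 (length 23).
length: length 23 ✓
Tm: Tm = 2·10 + 4·13 = 72°C ✓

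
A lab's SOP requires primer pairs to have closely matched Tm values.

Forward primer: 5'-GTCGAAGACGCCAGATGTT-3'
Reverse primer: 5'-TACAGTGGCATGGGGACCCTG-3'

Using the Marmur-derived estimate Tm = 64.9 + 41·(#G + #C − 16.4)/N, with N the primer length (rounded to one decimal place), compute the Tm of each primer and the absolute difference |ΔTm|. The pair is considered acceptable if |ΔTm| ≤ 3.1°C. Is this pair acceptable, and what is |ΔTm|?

Forward: G+C = 10, N = 19 → Tm = 64.9 + 41·(10 − 16.4)/19 = 51.1°C.
Reverse: G+C = 13, N = 21 → Tm = 64.9 + 41·(13 − 16.4)/21 = 58.3°C.
|ΔTm| = |51.1 − 58.3| = 7.2°C, > 3.1°C.

|ΔTm| = 7.2°C; the pair is not acceptable.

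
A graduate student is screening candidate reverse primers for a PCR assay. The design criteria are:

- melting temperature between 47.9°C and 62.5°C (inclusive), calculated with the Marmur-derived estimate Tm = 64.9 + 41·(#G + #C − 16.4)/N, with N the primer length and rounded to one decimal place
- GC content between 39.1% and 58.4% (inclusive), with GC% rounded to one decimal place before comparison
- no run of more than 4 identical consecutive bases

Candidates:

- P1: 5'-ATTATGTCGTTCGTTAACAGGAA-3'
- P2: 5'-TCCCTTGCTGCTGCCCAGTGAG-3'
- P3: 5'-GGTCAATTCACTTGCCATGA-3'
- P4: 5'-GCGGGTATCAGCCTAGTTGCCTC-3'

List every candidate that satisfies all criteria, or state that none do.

P3 only.

P1 (23 nt, A=7 T=8 G=5 C=3): Tm = 64.9 + 41·(8 − 16.4)/23 = 49.9°C ✓; GC 8/23 = 34.8%, outside 39.1–58.4% ✗; longest run = 2 ✓ — fails.
P2 (22 nt, A=2 T=6 G=6 C=8): Tm = 64.9 + 41·(14 − 16.4)/22 = 60.4°C ✓; GC 14/22 = 63.6%, outside 39.1–58.4% ✗; longest run = 3 ✓ — fails.
P3 (20 nt, A=5 T=6 G=4 C=5): Tm = 64.9 + 41·(9 − 16.4)/20 = 49.7°C ✓; GC 9/20 = 45.0% ✓; longest run = 2 ✓ — passes.
P4 (23 nt, A=3 T=6 G=7 C=7): Tm = 64.9 + 41·(14 − 16.4)/23 = 60.6°C ✓; GC 14/23 = 60.9%, outside 39.1–58.4% ✗; longest run = 3 ✓ — fails.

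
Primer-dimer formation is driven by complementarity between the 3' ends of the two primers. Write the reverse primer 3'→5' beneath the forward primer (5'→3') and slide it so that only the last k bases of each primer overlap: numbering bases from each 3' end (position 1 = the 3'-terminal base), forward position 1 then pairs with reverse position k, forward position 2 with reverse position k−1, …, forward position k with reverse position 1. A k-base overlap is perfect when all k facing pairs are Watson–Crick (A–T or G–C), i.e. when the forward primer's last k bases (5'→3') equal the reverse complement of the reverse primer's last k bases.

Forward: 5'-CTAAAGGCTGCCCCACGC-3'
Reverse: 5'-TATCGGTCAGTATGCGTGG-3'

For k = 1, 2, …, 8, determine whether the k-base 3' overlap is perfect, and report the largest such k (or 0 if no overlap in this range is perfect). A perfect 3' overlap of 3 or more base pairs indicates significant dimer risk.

Last 8 bases (5'→3') — forward …CCCCACGC, reverse …ATGCGTGG.
Reverse complement of the reverse primer's last 8 bases: CCACGCAT; its first k bases are the reverse complement of the reverse primer's last k bases, so a perfect k-base overlap needs the forward primer's last k bases to equal them.
Comparing (forward last k vs required): k=1: C vs C ✓; k=2: GC vs CC ✗; k=3: CGC vs CCA ✗; k=4: ACGC vs CCAC ✗; k=5: CACGC vs CCACG ✗; k=6: CCACGC vs CCACGC ✓; k=7: CCCACGC vs CCACGCA ✗; k=8: CCCCACGC vs CCACGCAT ✗.
Perfect overlaps at k = 1, 6; the largest is 6.

Longest perfect overlap: 6 complementary base pairs; significant dimer risk (threshold 3).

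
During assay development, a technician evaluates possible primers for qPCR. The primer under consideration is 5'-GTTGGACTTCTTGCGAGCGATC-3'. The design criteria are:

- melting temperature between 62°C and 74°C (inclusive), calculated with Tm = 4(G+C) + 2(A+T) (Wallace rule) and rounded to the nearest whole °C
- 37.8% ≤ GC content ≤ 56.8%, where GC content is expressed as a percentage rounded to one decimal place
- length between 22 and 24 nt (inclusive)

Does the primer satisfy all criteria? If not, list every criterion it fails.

Base counts: A=3, T=7, G=7, C=5 (length 22).
Tm: Tm = 2·10 + 4·12 = 68°C ✓
GC content: GC 12/22 = 54.5% ✓
length: length 22 ✓

Meets all criteria.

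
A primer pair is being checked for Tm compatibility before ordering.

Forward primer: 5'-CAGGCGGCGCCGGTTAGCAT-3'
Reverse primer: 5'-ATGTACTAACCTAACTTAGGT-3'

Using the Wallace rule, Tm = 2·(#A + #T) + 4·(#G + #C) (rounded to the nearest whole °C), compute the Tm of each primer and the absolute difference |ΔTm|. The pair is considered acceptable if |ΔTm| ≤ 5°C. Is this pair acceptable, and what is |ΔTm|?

|ΔTm| = 12°C; the pair is not acceptable.

Forward: A=3 T=3 G=8 C=6 → Tm = 2·6 + 4·14 = 68°C.
Reverse: A=7 T=7 G=3 C=4 → Tm = 2·14 + 4·7 = 56°C.
|ΔTm| = |68 − 56| = 12°C, > 5°C.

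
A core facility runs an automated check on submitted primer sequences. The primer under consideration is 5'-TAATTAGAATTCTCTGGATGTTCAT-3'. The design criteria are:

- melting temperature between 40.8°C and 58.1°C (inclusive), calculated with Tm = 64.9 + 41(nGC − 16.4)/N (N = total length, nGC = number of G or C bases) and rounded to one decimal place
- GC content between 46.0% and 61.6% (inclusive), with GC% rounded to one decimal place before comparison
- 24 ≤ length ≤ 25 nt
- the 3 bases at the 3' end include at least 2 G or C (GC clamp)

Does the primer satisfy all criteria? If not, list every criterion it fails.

Base counts: A=7, T=11, G=4, C=3 (length 25).
Tm: Tm = 64.9 + 41·(7 − 16.4)/25 = 49.5°C ✓
GC content: GC 7/25 = 28.0%, outside 46.0–61.6% ✗
length: length 25 ✓
GC clamp: 3' end CAT has 1 G/C, need ≥2 ✗

Fails: GC content, GC clamp.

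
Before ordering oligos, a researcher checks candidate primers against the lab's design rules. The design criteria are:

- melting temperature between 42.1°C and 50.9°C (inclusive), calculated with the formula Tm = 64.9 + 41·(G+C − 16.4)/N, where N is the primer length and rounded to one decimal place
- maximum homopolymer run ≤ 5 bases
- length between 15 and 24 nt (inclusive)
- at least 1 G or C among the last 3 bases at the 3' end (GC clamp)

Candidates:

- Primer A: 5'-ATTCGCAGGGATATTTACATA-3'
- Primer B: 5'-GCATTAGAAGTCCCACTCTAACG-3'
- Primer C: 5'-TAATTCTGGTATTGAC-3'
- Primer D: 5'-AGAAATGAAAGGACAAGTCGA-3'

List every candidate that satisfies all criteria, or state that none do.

Primer D only.

Primer A (21 nt, A=7 T=7 G=4 C=3): Tm = 64.9 + 41·(7 − 16.4)/21 = 46.5°C ✓; longest run = 3 ✓; length 21 ✓; 3' end ATA has 0 G/C, need ≥1 ✗ — fails.
Primer B (23 nt, A=7 T=5 G=4 C=7): Tm = 64.9 + 41·(11 − 16.4)/23 = 55.3°C, outside 42.1–50.9°C ✗; longest run = 3 ✓; length 23 ✓; 3' end ACG has 2 G/C ✓ — fails.
Primer C (16 nt, A=4 T=7 G=3 C=2): Tm = 64.9 + 41·(5 − 16.4)/16 = 35.7°C, outside 42.1–50.9°C ✗; longest run = 2 ✓; length 16 ✓; 3' end GAC has 2 G/C ✓ — fails.
Primer D (21 nt, A=11 T=2 G=6 C=2): Tm = 64.9 + 41·(8 − 16.4)/21 = 48.5°C ✓; longest run = 3 ✓; length 21 ✓; 3' end CGA has 2 G/C ✓ — passes.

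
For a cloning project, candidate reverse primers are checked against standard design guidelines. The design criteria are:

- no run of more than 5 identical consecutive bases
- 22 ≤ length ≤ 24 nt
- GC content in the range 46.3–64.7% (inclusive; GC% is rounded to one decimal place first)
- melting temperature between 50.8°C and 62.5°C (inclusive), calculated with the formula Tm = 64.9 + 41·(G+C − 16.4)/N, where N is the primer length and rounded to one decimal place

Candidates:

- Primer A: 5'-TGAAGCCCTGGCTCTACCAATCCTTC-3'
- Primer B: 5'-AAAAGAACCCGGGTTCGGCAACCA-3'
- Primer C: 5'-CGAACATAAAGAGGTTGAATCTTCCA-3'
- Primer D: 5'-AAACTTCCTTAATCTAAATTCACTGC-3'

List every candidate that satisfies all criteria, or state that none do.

Primer A (26 nt, A=5 T=7 G=4 C=10): longest run = 3 ✓; length 26, outside 22–24 ✗; GC 14/26 = 53.8% ✓; Tm = 64.9 + 41·(14 − 16.4)/26 = 61.1°C ✓ — fails.
Primer B (24 nt, A=9 T=2 G=6 C=7): longest run = 4 ✓; length 24 ✓; GC 13/24 = 54.2% ✓; Tm = 64.9 + 41·(13 − 16.4)/24 = 59.1°C ✓ — passes.
Primer C (26 nt, A=10 T=6 G=5 C=5): longest run = 3 ✓; length 26, outside 22–24 ✗; GC 10/26 = 38.5%, outside 46.3–64.7% ✗; Tm = 64.9 + 41·(10 − 16.4)/26 = 54.8°C ✓ — fails.
Primer D (26 nt, A=9 T=9 G=1 C=7): longest run = 3 ✓; length 26, outside 22–24 ✗; GC 8/26 = 30.8%, outside 46.3–64.7% ✗; Tm = 64.9 + 41·(8 − 16.4)/26 = 51.7°C ✓ — fails.

Primer B only.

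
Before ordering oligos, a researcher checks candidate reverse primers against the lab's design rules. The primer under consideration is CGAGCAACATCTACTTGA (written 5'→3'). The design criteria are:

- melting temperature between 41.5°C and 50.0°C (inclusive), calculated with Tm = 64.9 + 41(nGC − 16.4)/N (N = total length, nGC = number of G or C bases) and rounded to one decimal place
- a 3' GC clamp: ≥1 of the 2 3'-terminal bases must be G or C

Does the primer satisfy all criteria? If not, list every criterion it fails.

Base counts: A=6, T=4, G=3, C=5 (length 18).
Tm: Tm = 64.9 + 41·(8 − 16.4)/18 = 45.8°C ✓
GC clamp: 3' end GA has 1 G/C ✓

Meets all criteria.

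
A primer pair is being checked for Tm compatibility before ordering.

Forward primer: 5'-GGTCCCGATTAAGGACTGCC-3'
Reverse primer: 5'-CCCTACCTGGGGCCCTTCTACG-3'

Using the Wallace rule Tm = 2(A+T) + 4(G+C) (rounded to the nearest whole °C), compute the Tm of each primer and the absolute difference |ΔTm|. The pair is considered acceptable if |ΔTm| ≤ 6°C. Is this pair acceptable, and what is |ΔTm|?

Forward: A=4 T=4 G=6 C=6 → Tm = 2·8 + 4·12 = 64°C.
Reverse: A=2 T=5 G=5 C=10 → Tm = 2·7 + 4·15 = 74°C.
|ΔTm| = |64 − 74| = 10°C, > 6°C.

|ΔTm| = 10°C; the pair is not acceptable.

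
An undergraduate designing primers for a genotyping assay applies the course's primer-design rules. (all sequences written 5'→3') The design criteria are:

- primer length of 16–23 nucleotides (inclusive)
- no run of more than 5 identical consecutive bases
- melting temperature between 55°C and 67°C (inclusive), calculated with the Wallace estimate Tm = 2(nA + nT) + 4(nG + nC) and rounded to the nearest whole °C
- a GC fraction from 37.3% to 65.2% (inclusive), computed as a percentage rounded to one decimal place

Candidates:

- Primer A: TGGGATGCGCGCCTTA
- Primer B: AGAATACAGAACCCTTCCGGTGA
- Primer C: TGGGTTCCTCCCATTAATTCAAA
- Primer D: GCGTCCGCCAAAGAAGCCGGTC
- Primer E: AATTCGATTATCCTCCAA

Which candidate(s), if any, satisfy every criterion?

Primer C only.

Primer A (16 nt, A=2 T=4 G=6 C=4): length 16 ✓; longest run = 3 ✓; Tm = 2·6 + 4·10 = 52°C, outside 55–67°C ✗; GC 10/16 = 62.5% ✓ — fails.
Primer B (23 nt, A=8 T=4 G=5 C=6): length 23 ✓; longest run = 3 ✓; Tm = 2·12 + 4·11 = 68°C, outside 55–67°C ✗; GC 11/23 = 47.8% ✓ — fails.
Primer C (23 nt, A=6 T=8 G=3 C=6): length 23 ✓; longest run = 3 ✓; Tm = 2·14 + 4·9 = 64°C ✓; GC 9/23 = 39.1% ✓ — passes.
Primer D (22 nt, A=5 T=2 G=7 C=8): length 22 ✓; longest run = 3 ✓; Tm = 2·7 + 4·15 = 74°C, outside 55–67°C ✗; GC 15/22 = 68.2%, outside 37.3–65.2% ✗ — fails.
Primer E (18 nt, A=6 T=6 G=1 C=5): length 18 ✓; longest run = 2 ✓; Tm = 2·12 + 4·6 = 48°C, outside 55–67°C ✗; GC 6/18 = 33.3%, outside 37.3–65.2% ✗ — fails.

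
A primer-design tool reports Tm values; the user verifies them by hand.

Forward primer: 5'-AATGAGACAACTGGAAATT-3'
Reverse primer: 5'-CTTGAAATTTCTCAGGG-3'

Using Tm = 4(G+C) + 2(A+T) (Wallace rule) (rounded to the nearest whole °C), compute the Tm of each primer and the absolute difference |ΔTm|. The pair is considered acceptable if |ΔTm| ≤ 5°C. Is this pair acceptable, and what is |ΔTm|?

Forward: A=9 T=4 G=4 C=2 → Tm = 2·13 + 4·6 = 50°C.
Reverse: A=4 T=6 G=4 C=3 → Tm = 2·10 + 4·7 = 48°C.
|ΔTm| = |50 − 48| = 2°C, ≤ 5°C.

|ΔTm| = 2°C; the pair is acceptable.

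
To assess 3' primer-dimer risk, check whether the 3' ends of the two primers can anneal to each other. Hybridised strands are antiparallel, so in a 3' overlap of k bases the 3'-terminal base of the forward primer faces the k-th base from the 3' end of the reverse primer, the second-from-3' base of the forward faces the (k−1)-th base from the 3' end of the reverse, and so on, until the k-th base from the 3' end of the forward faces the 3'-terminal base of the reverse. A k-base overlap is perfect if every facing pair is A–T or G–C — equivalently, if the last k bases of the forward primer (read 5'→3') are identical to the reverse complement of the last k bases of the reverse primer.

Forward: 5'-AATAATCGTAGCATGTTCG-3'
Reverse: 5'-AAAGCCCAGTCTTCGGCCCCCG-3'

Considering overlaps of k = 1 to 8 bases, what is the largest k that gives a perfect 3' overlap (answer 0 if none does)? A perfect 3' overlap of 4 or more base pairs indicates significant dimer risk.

Longest perfect overlap: 2 complementary base pairs; below the dimer-risk threshold (threshold 4).

Last 8 bases (5'→3') — forward …CATGTTCG, reverse …GGCCCCCG.
Reverse complement of the reverse primer's last 8 bases: CGGGGGCC; its first k bases are the reverse complement of the reverse primer's last k bases, so a perfect k-base overlap needs the forward primer's last k bases to equal them.
Comparing (forward last k vs required): k=1: G vs C ✗; k=2: CG vs CG ✓; k=3: TCG vs CGG ✗; k=4: TTCG vs CGGG ✗; k=5: GTTCG vs CGGGG ✗; k=6: TGTTCG vs CGGGGG ✗; k=7: ATGTTCG vs CGGGGGC ✗; k=8: CATGTTCG vs CGGGGGCC ✗.
Only k = 2 is perfect, so the longest perfect 3' overlap is 2.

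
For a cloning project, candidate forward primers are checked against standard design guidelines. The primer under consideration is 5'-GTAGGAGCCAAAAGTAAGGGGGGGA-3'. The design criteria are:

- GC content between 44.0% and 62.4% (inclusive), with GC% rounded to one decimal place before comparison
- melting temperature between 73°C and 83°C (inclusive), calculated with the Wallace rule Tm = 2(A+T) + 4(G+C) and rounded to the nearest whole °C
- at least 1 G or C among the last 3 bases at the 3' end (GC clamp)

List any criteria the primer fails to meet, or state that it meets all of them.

Meets all criteria.

Base counts: A=9, T=2, G=12, C=2 (length 25).
GC content: GC 14/25 = 56.0% ✓
Tm: Tm = 2·11 + 4·14 = 78°C ✓
GC clamp: 3' end GGA has 2 G/C ✓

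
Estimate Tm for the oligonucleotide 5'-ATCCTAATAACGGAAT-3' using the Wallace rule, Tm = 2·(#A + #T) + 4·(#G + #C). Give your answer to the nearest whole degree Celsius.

Base counts: A=7, T=4, G=2, C=3 (length 16).
Tm = 2·(7+4) + 4·(2+3) = 2·11 + 4·5 = 22 + 20 = 42°C.

42°C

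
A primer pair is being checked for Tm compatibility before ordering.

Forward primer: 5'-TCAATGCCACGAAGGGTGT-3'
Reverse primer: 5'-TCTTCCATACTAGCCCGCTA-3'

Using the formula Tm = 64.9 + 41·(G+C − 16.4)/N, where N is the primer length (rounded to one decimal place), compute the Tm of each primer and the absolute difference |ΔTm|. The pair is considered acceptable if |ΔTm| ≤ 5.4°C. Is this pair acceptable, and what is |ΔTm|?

Forward: G+C = 10, N = 19 → Tm = 64.9 + 41·(10 − 16.4)/19 = 51.1°C.
Reverse: G+C = 10, N = 20 → Tm = 64.9 + 41·(10 − 16.4)/20 = 51.8°C.
|ΔTm| = |51.1 − 51.8| = 0.7°C, ≤ 5.4°C.

|ΔTm| = 0.7°C; the pair is acceptable.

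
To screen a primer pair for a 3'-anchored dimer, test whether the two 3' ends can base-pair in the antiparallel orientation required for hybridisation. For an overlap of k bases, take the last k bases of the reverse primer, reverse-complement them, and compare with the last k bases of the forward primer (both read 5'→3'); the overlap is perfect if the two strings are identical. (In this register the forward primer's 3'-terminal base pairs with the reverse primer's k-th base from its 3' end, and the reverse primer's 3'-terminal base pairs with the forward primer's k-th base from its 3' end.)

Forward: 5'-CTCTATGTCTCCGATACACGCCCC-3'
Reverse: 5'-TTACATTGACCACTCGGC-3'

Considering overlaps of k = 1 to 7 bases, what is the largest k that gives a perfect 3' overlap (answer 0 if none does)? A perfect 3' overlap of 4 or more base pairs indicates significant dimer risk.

Longest perfect overlap: 0 complementary base pairs; below the dimer-risk threshold (threshold 4).

Last 7 bases (5'→3') — forward …ACGCCCC, reverse …ACTCGGC.
Reverse complement of the reverse primer's last 7 bases: GCCGAGT; its first k bases are the reverse complement of the reverse primer's last k bases, so a perfect k-base overlap needs the forward primer's last k bases to equal them.
Comparing (forward last k vs required): k=1: C vs G ✗; k=2: CC vs GC ✗; k=3: CCC vs GCC ✗; k=4: CCCC vs GCCG ✗; k=5: GCCCC vs GCCGA ✗; k=6: CGCCCC vs GCCGAG ✗; k=7: ACGCCCC vs GCCGAGT ✗.
No overlap length from 1 to 7 is perfect, so the longest perfect 3' overlap is 0.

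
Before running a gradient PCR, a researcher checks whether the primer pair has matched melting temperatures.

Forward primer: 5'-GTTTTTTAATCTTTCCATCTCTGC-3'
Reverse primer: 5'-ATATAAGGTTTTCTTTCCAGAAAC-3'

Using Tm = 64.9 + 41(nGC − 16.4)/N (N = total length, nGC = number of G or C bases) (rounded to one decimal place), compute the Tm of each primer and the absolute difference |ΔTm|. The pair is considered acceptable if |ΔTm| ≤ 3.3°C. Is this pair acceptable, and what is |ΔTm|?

|ΔTm| = 1.8°C; the pair is acceptable.

Forward: G+C = 8, N = 24 → Tm = 64.9 + 41·(8 − 16.4)/24 = 50.6°C.
Reverse: G+C = 7, N = 24 → Tm = 64.9 + 41·(7 − 16.4)/24 = 48.8°C.
|ΔTm| = |50.6 − 48.8| = 1.8°C, ≤ 3.3°C.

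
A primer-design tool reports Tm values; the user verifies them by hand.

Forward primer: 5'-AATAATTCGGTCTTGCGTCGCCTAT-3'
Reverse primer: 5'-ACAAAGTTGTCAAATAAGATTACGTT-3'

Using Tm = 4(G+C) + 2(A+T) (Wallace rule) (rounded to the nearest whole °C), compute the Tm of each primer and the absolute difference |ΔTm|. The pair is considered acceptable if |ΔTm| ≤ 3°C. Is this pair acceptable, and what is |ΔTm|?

Forward: A=5 T=9 G=5 C=6 → Tm = 2·14 + 4·11 = 72°C.
Reverse: A=11 T=8 G=4 C=3 → Tm = 2·19 + 4·7 = 66°C.
|ΔTm| = |72 − 66| = 6°C, > 3°C.

|ΔTm| = 6°C; the pair is not acceptable.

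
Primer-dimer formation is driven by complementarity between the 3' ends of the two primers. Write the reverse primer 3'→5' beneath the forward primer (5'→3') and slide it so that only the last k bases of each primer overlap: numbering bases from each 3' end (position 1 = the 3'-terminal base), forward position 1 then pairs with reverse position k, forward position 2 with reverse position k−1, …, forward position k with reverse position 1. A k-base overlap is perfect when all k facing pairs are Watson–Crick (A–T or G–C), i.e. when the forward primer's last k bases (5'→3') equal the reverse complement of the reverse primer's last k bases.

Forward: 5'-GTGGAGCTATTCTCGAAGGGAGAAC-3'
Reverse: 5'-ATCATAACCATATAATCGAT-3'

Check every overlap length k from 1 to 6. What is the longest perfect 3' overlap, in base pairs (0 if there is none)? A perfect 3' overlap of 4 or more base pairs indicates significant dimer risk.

Longest perfect overlap: 0 complementary base pairs; below the dimer-risk threshold (threshold 4).

Last 6 bases (5'→3') — forward …GAGAAC, reverse …ATCGAT.
Reverse complement of the reverse primer's last 6 bases: ATCGAT; its first k bases are the reverse complement of the reverse primer's last k bases, so a perfect k-base overlap needs the forward primer's last k bases to equal them.
Comparing (forward last k vs required): k=1: C vs A ✗; k=2: AC vs AT ✗; k=3: AAC vs ATC ✗; k=4: GAAC vs ATCG ✗; k=5: AGAAC vs ATCGA ✗; k=6: GAGAAC vs ATCGAT ✗.
No overlap length from 1 to 6 is perfect, so the longest perfect 3' overlap is 0.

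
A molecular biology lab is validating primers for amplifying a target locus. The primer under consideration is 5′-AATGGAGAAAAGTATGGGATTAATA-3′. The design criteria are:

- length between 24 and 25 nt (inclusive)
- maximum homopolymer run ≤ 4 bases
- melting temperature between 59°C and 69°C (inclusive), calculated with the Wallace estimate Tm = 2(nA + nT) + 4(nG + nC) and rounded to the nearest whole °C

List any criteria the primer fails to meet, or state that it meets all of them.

Meets all criteria.

Base counts: A=12, T=6, G=7, C=0 (length 25).
length: length 25 ✓
homopolymer run: longest run = 4 ✓
Tm: Tm = 2·18 + 4·7 = 64°C ✓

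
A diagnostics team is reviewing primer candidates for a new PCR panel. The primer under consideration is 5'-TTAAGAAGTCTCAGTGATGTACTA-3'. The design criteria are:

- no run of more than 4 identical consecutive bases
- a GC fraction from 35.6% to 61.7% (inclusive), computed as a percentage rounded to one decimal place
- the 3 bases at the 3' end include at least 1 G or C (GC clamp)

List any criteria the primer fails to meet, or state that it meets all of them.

Fails: GC content.

Base counts: A=8, T=8, G=5, C=3 (length 24).
homopolymer run: longest run = 2 ✓
GC content: GC 8/24 = 33.3%, outside 35.6–61.7% ✗
GC clamp: 3' end CTA has 1 G/C ✓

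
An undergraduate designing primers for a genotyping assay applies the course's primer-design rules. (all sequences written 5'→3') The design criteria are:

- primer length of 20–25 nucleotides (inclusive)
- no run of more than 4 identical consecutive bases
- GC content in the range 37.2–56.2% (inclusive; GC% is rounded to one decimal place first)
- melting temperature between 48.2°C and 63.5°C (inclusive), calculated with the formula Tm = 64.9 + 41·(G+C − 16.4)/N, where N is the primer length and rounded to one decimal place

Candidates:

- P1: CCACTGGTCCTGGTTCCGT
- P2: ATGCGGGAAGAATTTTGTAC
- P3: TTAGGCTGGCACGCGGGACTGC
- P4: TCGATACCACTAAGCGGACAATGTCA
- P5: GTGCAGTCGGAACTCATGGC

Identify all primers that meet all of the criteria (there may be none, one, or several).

None of the candidates satisfy all criteria.

P1 (19 nt, A=1 T=6 G=5 C=7): length 19, outside 20–25 ✗; longest run = 2 ✓; GC 12/19 = 63.2%, outside 37.2–56.2% ✗; Tm = 64.9 + 41·(12 − 16.4)/19 = 55.4°C ✓ — fails.
P2 (20 nt, A=6 T=6 G=6 C=2): length 20 ✓; longest run = 4 ✓; GC 8/20 = 40.0% ✓; Tm = 64.9 + 41·(8 − 16.4)/20 = 47.7°C, outside 48.2–63.5°C ✗ — fails.
P3 (22 nt, A=3 T=4 G=9 C=6): length 22 ✓; longest run = 3 ✓; GC 15/22 = 68.2%, outside 37.2–56.2% ✗; Tm = 64.9 + 41·(15 − 16.4)/22 = 62.3°C ✓ — fails.
P4 (26 nt, A=9 T=5 G=5 C=7): length 26, outside 20–25 ✗; longest run = 2 ✓; GC 12/26 = 46.2% ✓; Tm = 64.9 + 41·(12 − 16.4)/26 = 58.0°C ✓ — fails.
P5 (20 nt, A=4 T=4 G=7 C=5): length 20 ✓; longest run = 2 ✓; GC 12/20 = 60.0%, outside 37.2–56.2% ✗; Tm = 64.9 + 41·(12 − 16.4)/20 = 55.9°C ✓ — fails.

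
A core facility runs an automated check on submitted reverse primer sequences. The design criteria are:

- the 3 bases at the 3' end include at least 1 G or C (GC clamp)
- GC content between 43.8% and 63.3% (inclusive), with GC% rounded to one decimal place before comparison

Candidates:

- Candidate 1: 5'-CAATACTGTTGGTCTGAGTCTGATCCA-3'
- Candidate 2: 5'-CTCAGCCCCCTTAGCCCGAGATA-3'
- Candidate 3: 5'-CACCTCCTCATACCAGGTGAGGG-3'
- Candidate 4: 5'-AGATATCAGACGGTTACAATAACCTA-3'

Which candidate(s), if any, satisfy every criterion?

Candidate 1 (27 nt, A=6 T=9 G=6 C=6): 3' end CCA has 2 G/C ✓; GC 12/27 = 44.4% ✓ — passes.
Candidate 2 (23 nt, A=5 T=4 G=4 C=10): 3' end ATA has 0 G/C, need ≥1 ✗; GC 14/23 = 60.9% ✓ — fails.
Candidate 3 (23 nt, A=5 T=4 G=6 C=8): 3' end GGG has 3 G/C ✓; GC 14/23 = 60.9% ✓ — passes.
Candidate 4 (26 nt, A=11 T=6 G=4 C=5): 3' end CTA has 1 G/C ✓; GC 9/26 = 34.6%, outside 43.8–63.3% ✗ — fails.

Candidate 1 and Candidate 3.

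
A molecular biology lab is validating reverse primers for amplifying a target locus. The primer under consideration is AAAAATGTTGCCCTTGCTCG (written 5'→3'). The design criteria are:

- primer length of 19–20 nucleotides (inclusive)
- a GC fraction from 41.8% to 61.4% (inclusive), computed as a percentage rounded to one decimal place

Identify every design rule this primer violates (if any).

Base counts: A=5, T=6, G=4, C=5 (length 20).
length: length 20 ✓
GC content: GC 9/20 = 45.0% ✓

Meets all criteria.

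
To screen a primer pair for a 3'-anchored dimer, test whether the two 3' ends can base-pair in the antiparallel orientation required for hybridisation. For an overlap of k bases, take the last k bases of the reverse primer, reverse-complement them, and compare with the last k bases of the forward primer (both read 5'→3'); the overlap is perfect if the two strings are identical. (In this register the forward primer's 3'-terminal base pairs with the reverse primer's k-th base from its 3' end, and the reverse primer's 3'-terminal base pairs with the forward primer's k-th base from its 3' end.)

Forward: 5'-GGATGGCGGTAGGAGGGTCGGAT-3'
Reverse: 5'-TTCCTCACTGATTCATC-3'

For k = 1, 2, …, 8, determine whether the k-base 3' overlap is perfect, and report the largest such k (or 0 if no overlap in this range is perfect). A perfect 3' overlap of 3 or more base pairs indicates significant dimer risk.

Last 8 bases (5'→3') — forward …GGTCGGAT, reverse …GATTCATC.
Reverse complement of the reverse primer's last 8 bases: GATGAATC; its first k bases are the reverse complement of the reverse primer's last k bases, so a perfect k-base overlap needs the forward primer's last k bases to equal them.
Comparing (forward last k vs required): k=1: T vs G ✗; k=2: AT vs GA ✗; k=3: GAT vs GAT ✓; k=4: GGAT vs GATG ✗; k=5: CGGAT vs GATGA ✗; k=6: TCGGAT vs GATGAA ✗; k=7: GTCGGAT vs GATGAAT ✗; k=8: GGTCGGAT vs GATGAATC ✗.
Only k = 3 is perfect, so the longest perfect 3' overlap is 3.

Longest perfect overlap: 3 complementary base pairs; significant dimer risk (threshold 3).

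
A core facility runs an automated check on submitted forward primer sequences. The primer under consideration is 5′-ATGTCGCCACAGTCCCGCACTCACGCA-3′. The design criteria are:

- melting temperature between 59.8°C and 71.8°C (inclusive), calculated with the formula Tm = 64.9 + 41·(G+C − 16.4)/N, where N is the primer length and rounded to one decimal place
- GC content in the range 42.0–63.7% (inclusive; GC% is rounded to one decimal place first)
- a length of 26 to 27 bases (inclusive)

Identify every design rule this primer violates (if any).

Base counts: A=6, T=4, G=5, C=12 (length 27).
Tm: Tm = 64.9 + 41·(17 − 16.4)/27 = 65.8°C ✓
GC content: GC 17/27 = 63.0% ✓
length: length 27 ✓

Meets all criteria.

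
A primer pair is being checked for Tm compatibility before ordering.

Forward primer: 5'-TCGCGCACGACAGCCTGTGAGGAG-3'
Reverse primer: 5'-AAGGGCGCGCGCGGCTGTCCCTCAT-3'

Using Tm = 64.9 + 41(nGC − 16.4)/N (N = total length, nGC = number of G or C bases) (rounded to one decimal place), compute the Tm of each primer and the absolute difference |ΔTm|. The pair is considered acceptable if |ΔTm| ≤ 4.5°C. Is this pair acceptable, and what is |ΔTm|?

Forward: G+C = 16, N = 24 → Tm = 64.9 + 41·(16 − 16.4)/24 = 64.2°C.
Reverse: G+C = 18, N = 25 → Tm = 64.9 + 41·(18 − 16.4)/25 = 67.5°C.
|ΔTm| = |64.2 − 67.5| = 3.3°C, ≤ 4.5°C.

|ΔTm| = 3.3°C; the pair is acceptable.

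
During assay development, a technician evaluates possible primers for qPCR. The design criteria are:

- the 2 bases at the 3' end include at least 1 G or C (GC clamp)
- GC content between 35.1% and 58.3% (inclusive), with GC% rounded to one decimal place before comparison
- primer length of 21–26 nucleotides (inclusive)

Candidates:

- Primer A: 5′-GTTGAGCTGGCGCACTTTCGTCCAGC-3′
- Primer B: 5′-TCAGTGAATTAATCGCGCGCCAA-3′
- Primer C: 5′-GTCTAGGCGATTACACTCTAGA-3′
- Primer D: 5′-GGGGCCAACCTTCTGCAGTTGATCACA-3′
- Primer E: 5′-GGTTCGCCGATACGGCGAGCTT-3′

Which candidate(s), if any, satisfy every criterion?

Primer A (26 nt, A=3 T=7 G=8 C=8): 3' end GC has 2 G/C ✓; GC 16/26 = 61.5%, outside 35.1–58.3% ✗; length 26 ✓ — fails.
Primer B (23 nt, A=7 T=5 G=5 C=6): 3' end AA has 0 G/C, need ≥1 ✗; GC 11/23 = 47.8% ✓; length 23 ✓ — fails.
Primer C (22 nt, A=6 T=6 G=5 C=5): 3' end GA has 1 G/C ✓; GC 10/22 = 45.5% ✓; length 22 ✓ — passes.
Primer D (27 nt, A=6 T=6 G=7 C=8): 3' end CA has 1 G/C ✓; GC 15/27 = 55.6% ✓; length 27, outside 21–26 ✗ — fails.
Primer E (22 nt, A=3 T=5 G=8 C=6): 3' end TT has 0 G/C, need ≥1 ✗; GC 14/22 = 63.6%, outside 35.1–58.3% ✗; length 22 ✓ — fails.

Primer C only.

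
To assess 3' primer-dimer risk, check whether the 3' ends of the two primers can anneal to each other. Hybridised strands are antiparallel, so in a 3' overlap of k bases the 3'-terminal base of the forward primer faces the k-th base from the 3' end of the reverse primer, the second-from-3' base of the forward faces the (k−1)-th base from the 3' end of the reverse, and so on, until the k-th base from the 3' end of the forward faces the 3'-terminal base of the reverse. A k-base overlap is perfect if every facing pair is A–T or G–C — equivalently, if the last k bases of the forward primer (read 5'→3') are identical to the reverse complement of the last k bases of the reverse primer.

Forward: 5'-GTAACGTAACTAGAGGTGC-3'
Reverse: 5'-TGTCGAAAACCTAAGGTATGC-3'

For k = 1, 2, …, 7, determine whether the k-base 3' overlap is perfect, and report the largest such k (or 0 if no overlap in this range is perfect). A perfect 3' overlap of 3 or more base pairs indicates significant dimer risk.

Last 7 bases (5'→3') — forward …GAGGTGC, reverse …GGTATGC.
Reverse complement of the reverse primer's last 7 bases: GCATACC; its first k bases are the reverse complement of the reverse primer's last k bases, so a perfect k-base overlap needs the forward primer's last k bases to equal them.
Comparing (forward last k vs required): k=1: C vs G ✗; k=2: GC vs GC ✓; k=3: TGC vs GCA ✗; k=4: GTGC vs GCAT ✗; k=5: GGTGC vs GCATA ✗; k=6: AGGTGC vs GCATAC ✗; k=7: GAGGTGC vs GCATACC ✗.
Only k = 2 is perfect, so the longest perfect 3' overlap is 2.

Longest perfect overlap: 2 complementary base pairs; below the dimer-risk threshold (threshold 3).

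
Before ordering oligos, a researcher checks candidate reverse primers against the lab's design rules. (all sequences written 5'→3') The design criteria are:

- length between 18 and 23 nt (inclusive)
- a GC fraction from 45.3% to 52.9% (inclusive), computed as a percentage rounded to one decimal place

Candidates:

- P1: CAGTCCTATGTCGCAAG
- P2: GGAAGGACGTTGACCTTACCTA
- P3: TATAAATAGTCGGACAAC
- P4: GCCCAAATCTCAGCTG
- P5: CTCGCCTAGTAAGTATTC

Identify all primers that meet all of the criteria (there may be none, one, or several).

P1 (17 nt, A=4 T=4 G=4 C=5): length 17, outside 18–23 ✗; GC 9/17 = 52.9% ✓ — fails.
P2 (22 nt, A=6 T=5 G=6 C=5): length 22 ✓; GC 11/22 = 50.0% ✓ — passes.
P3 (18 nt, A=8 T=4 G=3 C=3): length 18 ✓; GC 6/18 = 33.3%, outside 45.3–52.9% ✗ — fails.
P4 (16 nt, A=4 T=3 G=3 C=6): length 16, outside 18–23 ✗; GC 9/16 = 56.3%, outside 45.3–52.9% ✗ — fails.
P5 (18 nt, A=4 T=6 G=3 C=5): length 18 ✓; GC 8/18 = 44.4%, outside 45.3–52.9% ✗ — fails.

P2 only.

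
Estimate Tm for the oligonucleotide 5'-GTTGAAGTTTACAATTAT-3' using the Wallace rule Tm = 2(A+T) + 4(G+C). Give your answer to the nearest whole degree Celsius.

44°C

Base counts: A=6, T=8, G=3, C=1 (length 18).
Tm = 2·(6+8) + 4·(3+1) = 2·14 + 4·4 = 28 + 16 = 44°C.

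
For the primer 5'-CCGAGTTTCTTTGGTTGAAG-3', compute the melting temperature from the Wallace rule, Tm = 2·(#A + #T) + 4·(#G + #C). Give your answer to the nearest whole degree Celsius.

58°C

Base counts: A=3, T=8, G=6, C=3 (length 20).
Tm = 2·(3+8) + 4·(6+3) = 2·11 + 4·9 = 22 + 36 = 58°C.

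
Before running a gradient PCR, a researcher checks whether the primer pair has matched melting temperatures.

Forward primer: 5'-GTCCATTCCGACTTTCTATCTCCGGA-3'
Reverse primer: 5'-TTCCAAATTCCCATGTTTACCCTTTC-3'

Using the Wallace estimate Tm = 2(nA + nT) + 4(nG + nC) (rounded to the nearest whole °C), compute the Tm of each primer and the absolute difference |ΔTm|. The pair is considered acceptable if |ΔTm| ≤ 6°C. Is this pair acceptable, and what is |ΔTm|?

|ΔTm| = 6°C; the pair is acceptable.

Forward: A=4 T=9 G=4 C=9 → Tm = 2·13 + 4·13 = 78°C.
Reverse: A=5 T=11 G=1 C=9 → Tm = 2·16 + 4·10 = 72°C.
|ΔTm| = |78 − 72| = 6°C, ≤ 6°C.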